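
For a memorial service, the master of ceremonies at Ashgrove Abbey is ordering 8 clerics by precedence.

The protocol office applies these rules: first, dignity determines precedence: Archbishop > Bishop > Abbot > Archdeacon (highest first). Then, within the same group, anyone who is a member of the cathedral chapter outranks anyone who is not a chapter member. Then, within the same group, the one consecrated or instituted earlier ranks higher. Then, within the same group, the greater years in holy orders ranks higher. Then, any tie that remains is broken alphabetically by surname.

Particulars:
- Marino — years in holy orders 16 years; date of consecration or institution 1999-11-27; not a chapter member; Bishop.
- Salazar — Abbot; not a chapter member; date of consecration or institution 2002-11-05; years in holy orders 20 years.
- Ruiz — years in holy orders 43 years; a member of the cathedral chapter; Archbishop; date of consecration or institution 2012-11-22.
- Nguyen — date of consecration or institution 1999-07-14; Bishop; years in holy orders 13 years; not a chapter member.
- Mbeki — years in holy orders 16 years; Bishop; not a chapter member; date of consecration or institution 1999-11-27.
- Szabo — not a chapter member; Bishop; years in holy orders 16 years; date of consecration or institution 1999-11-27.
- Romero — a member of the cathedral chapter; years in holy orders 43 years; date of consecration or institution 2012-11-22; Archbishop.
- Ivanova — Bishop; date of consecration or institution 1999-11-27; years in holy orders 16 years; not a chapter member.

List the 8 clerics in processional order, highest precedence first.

Romero, Ruiz, Nguyen, Ivanova, Marino, Mbeki, Szabo, Salazar

By dignity: Romero and Ruiz (Archbishop); then Nguyen, Ivanova, Marino, Mbeki and Szabo (Bishop); then Salazar (Abbot).
Romero and Ruiz are each a member of the cathedral chapter, so the next rule applies.
Romero and Ruiz both have date of consecration or institution 2012-11-22, so the next rule applies.
Romero and Ruiz both have years in holy orders 43 years, so the next rule applies.
Among Romero and Ruiz, alphabetically by surname: Romero before Ruiz.
Nguyen, Ivanova, Marino, Mbeki and Szabo are each not a chapter member, so the next rule applies.
Among Nguyen, Ivanova, Marino, Mbeki and Szabo, by date of consecration or institution (earlier first): Nguyen (1999-07-14) before Ivanova, Marino, Mbeki and Szabo (1999-11-27).
Ivanova, Marino, Mbeki and Szabo all have years in holy orders 16 years, so the next rule applies.
Among Ivanova, Marino, Mbeki and Szabo, alphabetically by surname: Ivanova before Marino before Mbeki before Szabo.
Full order: Romero, Ruiz, Nguyen, Ivanova, Marino, Mbeki, Szabo, Salazar.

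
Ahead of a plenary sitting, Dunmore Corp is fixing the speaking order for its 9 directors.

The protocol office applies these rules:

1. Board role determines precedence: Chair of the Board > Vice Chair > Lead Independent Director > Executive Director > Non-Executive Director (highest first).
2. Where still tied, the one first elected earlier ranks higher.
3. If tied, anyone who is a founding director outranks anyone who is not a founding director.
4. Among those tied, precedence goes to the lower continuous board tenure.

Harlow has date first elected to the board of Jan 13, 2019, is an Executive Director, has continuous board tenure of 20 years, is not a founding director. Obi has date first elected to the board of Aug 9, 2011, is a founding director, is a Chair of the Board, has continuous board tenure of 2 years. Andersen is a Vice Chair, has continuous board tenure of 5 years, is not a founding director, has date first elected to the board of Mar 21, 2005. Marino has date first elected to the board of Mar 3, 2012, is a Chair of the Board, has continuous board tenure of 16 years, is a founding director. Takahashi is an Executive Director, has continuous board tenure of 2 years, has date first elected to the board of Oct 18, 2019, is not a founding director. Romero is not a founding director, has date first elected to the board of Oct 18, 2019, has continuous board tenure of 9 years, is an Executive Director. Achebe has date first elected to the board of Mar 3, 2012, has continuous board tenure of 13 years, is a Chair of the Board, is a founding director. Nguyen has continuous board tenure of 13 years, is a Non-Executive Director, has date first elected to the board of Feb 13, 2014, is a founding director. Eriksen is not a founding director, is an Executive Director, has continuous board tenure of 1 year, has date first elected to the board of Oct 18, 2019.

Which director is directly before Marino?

By board role: Obi, Achebe and Marino (Chair of the Board); then Andersen (Vice Chair); then Harlow, Eriksen, Takahashi and Romero (Executive Director); then Nguyen (Non-Executive Director).
Among Obi, Achebe and Marino, by date first elected to the board (earlier first): Obi (Aug 9, 2011) before Achebe and Marino (Mar 3, 2012).
Achebe and Marino are each a founding director, so the next rule applies.
Among Achebe and Marino, by continuous board tenure (lower first): Achebe (13 years) before Marino (16 years).
Among Harlow, Eriksen, Takahashi and Romero, by date first elected to the board (earlier first): Harlow (Jan 13, 2019) before Eriksen, Takahashi and Romero (Oct 18, 2019).
Eriksen, Takahashi and Romero are each not a founding director, so the next rule applies.
Among Eriksen, Takahashi and Romero, by continuous board tenure (lower first): Eriksen (1 year) before Takahashi (2 years) before Romero (9 years).
Order: Obi, Achebe, Marino, Andersen, Harlow, Eriksen, Takahashi, Romero, Nguyen.

Achebe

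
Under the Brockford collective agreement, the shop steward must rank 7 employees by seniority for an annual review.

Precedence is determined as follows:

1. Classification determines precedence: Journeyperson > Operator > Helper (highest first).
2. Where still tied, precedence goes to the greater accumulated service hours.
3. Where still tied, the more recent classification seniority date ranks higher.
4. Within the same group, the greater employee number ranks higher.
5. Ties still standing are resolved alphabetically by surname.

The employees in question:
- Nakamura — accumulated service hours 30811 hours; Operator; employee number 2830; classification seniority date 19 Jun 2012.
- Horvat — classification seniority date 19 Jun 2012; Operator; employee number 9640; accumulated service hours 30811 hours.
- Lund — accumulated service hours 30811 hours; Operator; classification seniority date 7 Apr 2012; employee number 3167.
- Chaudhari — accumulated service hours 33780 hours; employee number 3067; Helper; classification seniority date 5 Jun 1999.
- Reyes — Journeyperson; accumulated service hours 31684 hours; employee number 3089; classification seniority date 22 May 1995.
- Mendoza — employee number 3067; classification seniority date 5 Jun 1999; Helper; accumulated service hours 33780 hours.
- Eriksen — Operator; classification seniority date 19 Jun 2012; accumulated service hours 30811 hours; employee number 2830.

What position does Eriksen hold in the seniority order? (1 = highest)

By classification: Reyes (Journeyperson); then Horvat, Eriksen, Nakamura and Lund (Operator); then Chaudhari and Mendoza (Helper).
Horvat, Eriksen, Nakamura and Lund all have accumulated service hours 30811 hours, so the next rule applies.
Among Horvat, Eriksen, Nakamura and Lund, by classification seniority date (later first): Horvat, Eriksen and Nakamura (19 Jun 2012) before Lund (7 Apr 2012).
Among Horvat, Eriksen and Nakamura, by employee number (higher first): Horvat (9640) before Eriksen and Nakamura (2830).
Among Eriksen and Nakamura, alphabetically by surname: Eriksen before Nakamura.
Chaudhari and Mendoza both have accumulated service hours 33780 hours, so the next rule applies.
Chaudhari and Mendoza both have classification seniority date 5 Jun 1999, so the next rule applies.
Chaudhari and Mendoza both have employee number 3067, so the next rule applies.
Among Chaudhari and Mendoza, alphabetically by surname: Chaudhari before Mendoza.
Order: Reyes, Horvat, Eriksen, Nakamura, Lund, Chaudhari, Mendoza. So position 3.

3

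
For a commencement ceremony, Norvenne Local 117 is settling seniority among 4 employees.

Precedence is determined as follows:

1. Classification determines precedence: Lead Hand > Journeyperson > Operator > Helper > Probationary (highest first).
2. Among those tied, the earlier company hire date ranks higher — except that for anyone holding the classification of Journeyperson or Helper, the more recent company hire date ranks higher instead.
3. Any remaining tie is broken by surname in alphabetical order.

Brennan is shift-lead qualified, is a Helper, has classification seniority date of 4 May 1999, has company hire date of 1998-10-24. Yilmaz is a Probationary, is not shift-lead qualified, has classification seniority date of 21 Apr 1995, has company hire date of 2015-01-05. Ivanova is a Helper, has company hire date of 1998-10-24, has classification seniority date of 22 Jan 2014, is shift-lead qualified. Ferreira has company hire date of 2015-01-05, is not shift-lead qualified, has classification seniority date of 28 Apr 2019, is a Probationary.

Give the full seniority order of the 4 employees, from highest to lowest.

Brennan, Ivanova, Ferreira, Yilmaz

By classification: Brennan and Ivanova (Helper); then Ferreira and Yilmaz (Probationary).
Brennan and Ivanova both have company hire date 1998-10-24, so the next rule applies.
Among Brennan and Ivanova, alphabetically by surname: Brennan before Ivanova.
Ferreira and Yilmaz both have company hire date 2015-01-05, so the next rule applies.
Among Ferreira and Yilmaz, alphabetically by surname: Ferreira before Yilmaz.
Full order: Brennan, Ivanova, Ferreira, Yilmaz.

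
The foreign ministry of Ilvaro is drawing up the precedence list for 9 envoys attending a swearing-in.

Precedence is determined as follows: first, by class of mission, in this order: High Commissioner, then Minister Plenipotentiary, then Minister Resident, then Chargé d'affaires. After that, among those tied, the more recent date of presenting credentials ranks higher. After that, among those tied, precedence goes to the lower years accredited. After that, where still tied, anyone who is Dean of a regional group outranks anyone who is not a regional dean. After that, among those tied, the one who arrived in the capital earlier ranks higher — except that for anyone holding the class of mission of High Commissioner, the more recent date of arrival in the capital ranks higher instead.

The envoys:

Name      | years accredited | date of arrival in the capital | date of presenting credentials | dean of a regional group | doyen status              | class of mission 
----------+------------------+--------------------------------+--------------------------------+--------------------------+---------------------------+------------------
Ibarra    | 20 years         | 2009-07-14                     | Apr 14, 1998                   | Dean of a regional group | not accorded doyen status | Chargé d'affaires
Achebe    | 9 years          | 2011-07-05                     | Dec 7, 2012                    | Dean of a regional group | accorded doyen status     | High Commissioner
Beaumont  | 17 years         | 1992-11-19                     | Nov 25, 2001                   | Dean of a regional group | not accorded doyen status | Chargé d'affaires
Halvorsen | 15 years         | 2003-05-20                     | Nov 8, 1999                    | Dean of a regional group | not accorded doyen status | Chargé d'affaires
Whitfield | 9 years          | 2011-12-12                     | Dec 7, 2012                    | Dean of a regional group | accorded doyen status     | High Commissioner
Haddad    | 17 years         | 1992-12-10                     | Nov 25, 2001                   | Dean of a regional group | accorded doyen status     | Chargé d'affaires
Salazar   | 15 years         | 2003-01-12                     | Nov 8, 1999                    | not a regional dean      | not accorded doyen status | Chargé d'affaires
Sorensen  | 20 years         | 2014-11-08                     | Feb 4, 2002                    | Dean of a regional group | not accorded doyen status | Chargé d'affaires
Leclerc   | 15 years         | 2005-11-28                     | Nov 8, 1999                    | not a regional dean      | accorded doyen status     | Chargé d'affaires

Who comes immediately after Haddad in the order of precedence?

Halvorsen

By class of mission: Whitfield and Achebe (High Commissioner); then Sorensen, Beaumont, Haddad, Halvorsen, Salazar, Leclerc and Ibarra (Chargé d'affaires).
Whitfield and Achebe both have date of presenting credentials Dec 7, 2012, so the next rule applies.
Whitfield and Achebe both have years accredited 9 years, so the next rule applies.
Whitfield and Achebe are each Dean of a regional group, so the next rule applies.
Among Whitfield and Achebe, by date of arrival in the capital (later first) (reversed rule for this group): Whitfield (2011-12-12) before Achebe (2011-07-05).
Among Sorensen, Beaumont, Haddad, Halvorsen, Salazar, Leclerc and Ibarra, by date of presenting credentials (later first): Sorensen (Feb 4, 2002) before Beaumont and Haddad (Nov 25, 2001) before Halvorsen, Salazar and Leclerc (Nov 8, 1999) before Ibarra (Apr 14, 1998).
Beaumont and Haddad both have years accredited 17 years, so the next rule applies.
Beaumont and Haddad are each Dean of a regional group, so the next rule applies.
Among Beaumont and Haddad, by date of arrival in the capital (earlier first): Beaumont (1992-11-19) before Haddad (1992-12-10).
Halvorsen, Salazar and Leclerc all have years accredited 15 years, so the next rule applies.
Among Halvorsen, Salazar and Leclerc, Dean of a regional group before not a regional dean: Halvorsen (Dean of a regional group) before Salazar and Leclerc (not a regional dean).
Among Salazar and Leclerc, by date of arrival in the capital (earlier first): Salazar (2003-01-12) before Leclerc (2005-11-28).
Order: Whitfield, Achebe, Sorensen, Beaumont, Haddad, Halvorsen, Salazar, Leclerc, Ibarra.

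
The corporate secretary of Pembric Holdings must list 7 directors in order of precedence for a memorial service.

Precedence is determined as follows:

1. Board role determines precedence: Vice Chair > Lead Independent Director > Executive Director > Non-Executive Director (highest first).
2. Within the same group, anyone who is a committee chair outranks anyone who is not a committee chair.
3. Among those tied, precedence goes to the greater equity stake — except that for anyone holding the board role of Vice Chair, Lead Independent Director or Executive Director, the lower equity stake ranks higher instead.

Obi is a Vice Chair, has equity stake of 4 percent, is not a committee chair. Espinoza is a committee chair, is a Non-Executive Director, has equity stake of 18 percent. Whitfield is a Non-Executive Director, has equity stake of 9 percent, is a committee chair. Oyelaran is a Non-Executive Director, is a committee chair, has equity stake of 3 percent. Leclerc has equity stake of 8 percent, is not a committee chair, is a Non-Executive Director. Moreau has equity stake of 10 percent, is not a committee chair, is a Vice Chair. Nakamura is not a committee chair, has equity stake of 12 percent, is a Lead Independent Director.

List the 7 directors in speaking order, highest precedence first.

Obi, Moreau, Nakamura, Espinoza, Whitfield, Oyelaran, Leclerc

By board role: Obi and Moreau (Vice Chair); then Nakamura (Lead Independent Director); then Espinoza, Whitfield, Oyelaran and Leclerc (Non-Executive Director).
Obi and Moreau are each not a committee chair, so the next rule applies.
Among Obi and Moreau, by equity stake (lower first) (reversed rule for this group): Obi (4 percent) before Moreau (10 percent).
Among Espinoza, Whitfield, Oyelaran and Leclerc, a committee chair before not a committee chair: Espinoza, Whitfield and Oyelaran (a committee chair) before Leclerc (not a committee chair).
Among Espinoza, Whitfield and Oyelaran, by equity stake (higher first): Espinoza (18 percent) before Whitfield (9 percent) before Oyelaran (3 percent).
Full order: Obi, Moreau, Nakamura, Espinoza, Whitfield, Oyelaran, Leclerc.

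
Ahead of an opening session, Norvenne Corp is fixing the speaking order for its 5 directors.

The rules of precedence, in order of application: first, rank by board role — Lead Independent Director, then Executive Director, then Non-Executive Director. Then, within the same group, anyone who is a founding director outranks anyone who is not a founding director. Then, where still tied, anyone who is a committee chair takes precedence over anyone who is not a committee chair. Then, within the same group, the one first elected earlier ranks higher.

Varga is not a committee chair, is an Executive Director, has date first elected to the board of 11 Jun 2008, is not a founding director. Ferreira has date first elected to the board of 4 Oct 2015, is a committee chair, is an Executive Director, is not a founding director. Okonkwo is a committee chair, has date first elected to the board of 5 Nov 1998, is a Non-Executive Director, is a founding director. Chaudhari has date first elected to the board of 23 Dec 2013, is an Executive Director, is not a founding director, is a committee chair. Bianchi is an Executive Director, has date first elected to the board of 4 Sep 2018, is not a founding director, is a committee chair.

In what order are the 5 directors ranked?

Chaudhari, Ferreira, Bianchi, Varga, Okonkwo

By board role: Chaudhari, Ferreira, Bianchi and Varga (Executive Director); then Okonkwo (Non-Executive Director).
Chaudhari, Ferreira, Bianchi and Varga are each not a founding director, so the next rule applies.
Among Chaudhari, Ferreira, Bianchi and Varga, a committee chair before not a committee chair: Chaudhari, Ferreira and Bianchi (a committee chair) before Varga (not a committee chair).
Among Chaudhari, Ferreira and Bianchi, by date first elected to the board (earlier first): Chaudhari (23 Dec 2013) before Ferreira (4 Oct 2015) before Bianchi (4 Sep 2018).
Full order: Chaudhari, Ferreira, Bianchi, Varga, Okonkwo.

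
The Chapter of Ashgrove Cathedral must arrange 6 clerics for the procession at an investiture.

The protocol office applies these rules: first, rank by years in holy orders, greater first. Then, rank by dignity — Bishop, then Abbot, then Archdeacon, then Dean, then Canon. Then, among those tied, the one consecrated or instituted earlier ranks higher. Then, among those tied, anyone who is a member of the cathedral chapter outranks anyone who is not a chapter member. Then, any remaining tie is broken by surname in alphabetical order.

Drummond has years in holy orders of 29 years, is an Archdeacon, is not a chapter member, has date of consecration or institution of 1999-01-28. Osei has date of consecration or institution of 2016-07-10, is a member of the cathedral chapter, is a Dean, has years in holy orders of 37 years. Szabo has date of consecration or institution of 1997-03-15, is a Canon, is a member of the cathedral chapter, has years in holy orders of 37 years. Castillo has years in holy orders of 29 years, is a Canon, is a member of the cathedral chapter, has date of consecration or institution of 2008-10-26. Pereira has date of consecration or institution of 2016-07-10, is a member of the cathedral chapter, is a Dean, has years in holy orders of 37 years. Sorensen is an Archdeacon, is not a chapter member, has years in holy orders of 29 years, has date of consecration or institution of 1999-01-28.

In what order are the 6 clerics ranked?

Osei, Pereira, Szabo, Drummond, Sorensen, Castillo

By years in holy orders (higher first): Osei, Pereira and Szabo (each 37 years); then Drummond, Sorensen and Castillo (each 29 years).
Among Osei, Pereira and Szabo, by dignity: Osei and Pereira (Dean) before Szabo (Canon).
Osei and Pereira both have date of consecration or institution 2016-07-10, so the next rule applies.
Osei and Pereira are each a member of the cathedral chapter, so the next rule applies.
Among Osei and Pereira, alphabetically by surname: Osei before Pereira.
Among Drummond, Sorensen and Castillo, by dignity: Drummond and Sorensen (Archdeacon) before Castillo (Canon).
Drummond and Sorensen both have date of consecration or institution 1999-01-28, so the next rule applies.
Drummond and Sorensen are each not a chapter member, so the next rule applies.
Among Drummond and Sorensen, alphabetically by surname: Drummond before Sorensen.
Full order: Osei, Pereira, Szabo, Drummond, Sorensen, Castillo.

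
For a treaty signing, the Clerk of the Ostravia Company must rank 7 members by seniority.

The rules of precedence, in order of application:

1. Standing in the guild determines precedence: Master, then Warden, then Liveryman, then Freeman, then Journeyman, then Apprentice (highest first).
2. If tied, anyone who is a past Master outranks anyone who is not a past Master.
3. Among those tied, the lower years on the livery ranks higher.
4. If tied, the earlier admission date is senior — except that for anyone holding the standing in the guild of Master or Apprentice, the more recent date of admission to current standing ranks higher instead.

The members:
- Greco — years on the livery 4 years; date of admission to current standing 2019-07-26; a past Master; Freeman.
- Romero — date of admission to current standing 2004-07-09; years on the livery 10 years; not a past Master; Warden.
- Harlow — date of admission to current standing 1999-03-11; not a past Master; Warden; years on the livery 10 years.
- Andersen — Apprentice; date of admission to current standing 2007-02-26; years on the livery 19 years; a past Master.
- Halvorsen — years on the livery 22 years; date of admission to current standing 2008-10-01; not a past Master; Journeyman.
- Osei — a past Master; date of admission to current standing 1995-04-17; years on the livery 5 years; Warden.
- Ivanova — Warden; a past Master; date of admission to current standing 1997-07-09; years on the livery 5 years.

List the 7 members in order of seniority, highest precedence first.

Osei, Ivanova, Harlow, Romero, Greco, Halvorsen, Andersen

By standing in the guild: Osei, Ivanova, Harlow and Romero (Warden); then Greco (Freeman); then Halvorsen (Journeyman); then Andersen (Apprentice).
Among Osei, Ivanova, Harlow and Romero, a past Master before not a past Master: Osei and Ivanova (a past Master) before Harlow and Romero (not a past Master).
Osei and Ivanova both have years on the livery 5 years, so the next rule applies.
Among Osei and Ivanova, by date of admission to current standing (earlier first): Osei (1995-04-17) before Ivanova (1997-07-09).
Harlow and Romero both have years on the livery 10 years, so the next rule applies.
Among Harlow and Romero, by date of admission to current standing (earlier first): Harlow (1999-03-11) before Romero (2004-07-09).
Full order: Osei, Ivanova, Harlow, Romero, Greco, Halvorsen, Andersen.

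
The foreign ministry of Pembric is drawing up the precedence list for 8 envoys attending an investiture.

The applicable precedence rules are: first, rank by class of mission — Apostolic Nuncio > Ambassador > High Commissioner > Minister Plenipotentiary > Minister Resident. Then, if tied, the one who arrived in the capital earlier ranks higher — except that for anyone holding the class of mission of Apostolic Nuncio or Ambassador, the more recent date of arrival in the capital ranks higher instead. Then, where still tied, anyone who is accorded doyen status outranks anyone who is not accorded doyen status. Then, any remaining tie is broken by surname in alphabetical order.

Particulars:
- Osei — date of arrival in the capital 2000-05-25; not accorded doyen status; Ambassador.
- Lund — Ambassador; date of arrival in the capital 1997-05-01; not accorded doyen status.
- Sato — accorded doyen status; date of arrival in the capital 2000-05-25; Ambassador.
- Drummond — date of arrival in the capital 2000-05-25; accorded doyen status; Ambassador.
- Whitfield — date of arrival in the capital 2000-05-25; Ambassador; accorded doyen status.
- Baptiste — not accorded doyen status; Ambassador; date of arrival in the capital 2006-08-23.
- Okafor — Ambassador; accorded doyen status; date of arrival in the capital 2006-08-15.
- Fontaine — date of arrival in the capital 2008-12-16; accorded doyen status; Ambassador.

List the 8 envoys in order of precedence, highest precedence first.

Fontaine, Baptiste, Okafor, Drummond, Sato, Whitfield, Osei, Lund

By class of mission: Fontaine, Baptiste, Okafor, Drummond, Sato, Whitfield, Osei and Lund (Ambassador).
Among Fontaine, Baptiste, Okafor, Drummond, Sato, Whitfield, Osei and Lund, by date of arrival in the capital (later first) (reversed rule for this group): Fontaine (2008-12-16) before Baptiste (2006-08-23) before Okafor (2006-08-15) before Drummond, Sato, Whitfield and Osei (2000-05-25) before Lund (1997-05-01).
Among Drummond, Sato, Whitfield and Osei, accorded doyen status before not accorded doyen status: Drummond, Sato and Whitfield (accorded doyen status) before Osei (not accorded doyen status).
Among Drummond, Sato and Whitfield, alphabetically by surname: Drummond before Sato before Whitfield.
Full order: Fontaine, Baptiste, Okafor, Drummond, Sato, Whitfield, Osei, Lund.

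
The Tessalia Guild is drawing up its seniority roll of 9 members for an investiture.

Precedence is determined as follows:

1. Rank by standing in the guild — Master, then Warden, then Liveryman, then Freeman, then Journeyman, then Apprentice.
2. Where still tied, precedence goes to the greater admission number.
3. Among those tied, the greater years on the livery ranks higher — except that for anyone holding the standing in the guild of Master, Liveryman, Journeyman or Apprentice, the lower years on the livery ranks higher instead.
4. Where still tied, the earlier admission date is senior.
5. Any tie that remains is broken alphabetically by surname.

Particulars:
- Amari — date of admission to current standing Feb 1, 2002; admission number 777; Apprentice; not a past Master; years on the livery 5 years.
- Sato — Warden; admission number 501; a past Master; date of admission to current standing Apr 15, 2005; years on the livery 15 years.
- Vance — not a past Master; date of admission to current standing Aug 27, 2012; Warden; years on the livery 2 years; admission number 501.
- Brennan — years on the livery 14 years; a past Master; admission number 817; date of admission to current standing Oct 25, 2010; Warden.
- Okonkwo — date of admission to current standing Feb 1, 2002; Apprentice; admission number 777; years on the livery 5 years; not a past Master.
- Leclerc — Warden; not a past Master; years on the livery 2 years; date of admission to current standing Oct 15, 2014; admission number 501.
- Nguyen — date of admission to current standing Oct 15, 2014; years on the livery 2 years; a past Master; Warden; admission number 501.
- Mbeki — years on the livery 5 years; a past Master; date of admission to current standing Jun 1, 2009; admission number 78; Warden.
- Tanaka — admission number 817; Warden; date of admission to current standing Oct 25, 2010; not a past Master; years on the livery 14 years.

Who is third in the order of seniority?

Sato

By standing in the guild: Brennan, Tanaka, Sato, Vance, Leclerc, Nguyen and Mbeki (Warden); then Amari and Okonkwo (Apprentice).
Among Brennan, Tanaka, Sato, Vance, Leclerc, Nguyen and Mbeki, by admission number (higher first): Brennan and Tanaka (817) before Sato, Vance, Leclerc and Nguyen (501) before Mbeki (78).
Brennan and Tanaka both have years on the livery 14 years, so the next rule applies.
Brennan and Tanaka both have date of admission to current standing Oct 25, 2010, so the next rule applies.
Among Brennan and Tanaka, alphabetically by surname: Brennan before Tanaka.
Among Sato, Vance, Leclerc and Nguyen, by years on the livery (higher first): Sato (15 years) before Vance, Leclerc and Nguyen (2 years).
Among Vance, Leclerc and Nguyen, by date of admission to current standing (earlier first): Vance (Aug 27, 2012) before Leclerc and Nguyen (Oct 15, 2014).
Among Leclerc and Nguyen, alphabetically by surname: Leclerc before Nguyen.
Amari and Okonkwo both have admission number 777, so the next rule applies.
Amari and Okonkwo both have years on the livery 5 years, so the next rule applies.
Amari and Okonkwo both have date of admission to current standing Feb 1, 2002, so the next rule applies.
Among Amari and Okonkwo, alphabetically by surname: Amari before Okonkwo.
Order: Brennan, Tanaka, Sato, Vance, Leclerc, Nguyen, Mbeki, Amari, Okonkwo.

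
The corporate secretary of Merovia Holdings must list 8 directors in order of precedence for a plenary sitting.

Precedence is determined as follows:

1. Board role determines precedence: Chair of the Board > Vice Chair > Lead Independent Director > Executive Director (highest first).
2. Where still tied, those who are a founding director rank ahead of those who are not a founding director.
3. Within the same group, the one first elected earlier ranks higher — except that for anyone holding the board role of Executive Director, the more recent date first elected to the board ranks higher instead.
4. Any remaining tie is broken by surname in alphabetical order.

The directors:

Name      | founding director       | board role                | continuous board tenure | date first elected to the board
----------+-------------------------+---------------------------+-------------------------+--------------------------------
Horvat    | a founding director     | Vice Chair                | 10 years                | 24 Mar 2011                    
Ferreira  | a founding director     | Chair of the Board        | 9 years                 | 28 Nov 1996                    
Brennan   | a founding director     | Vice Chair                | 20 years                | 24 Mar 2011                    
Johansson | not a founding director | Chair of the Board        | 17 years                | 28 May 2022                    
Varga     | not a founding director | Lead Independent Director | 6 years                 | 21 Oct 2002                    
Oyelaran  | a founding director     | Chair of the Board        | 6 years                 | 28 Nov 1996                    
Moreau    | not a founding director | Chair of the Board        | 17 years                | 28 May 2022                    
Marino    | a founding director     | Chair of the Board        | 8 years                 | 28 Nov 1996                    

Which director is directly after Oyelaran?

Johansson

By board role: Ferreira, Marino, Oyelaran, Johansson and Moreau (Chair of the Board); then Brennan and Horvat (Vice Chair); then Varga (Lead Independent Director).
Among Ferreira, Marino, Oyelaran, Johansson and Moreau, a founding director before not a founding director: Ferreira, Marino and Oyelaran (a founding director) before Johansson and Moreau (not a founding director).
Ferreira, Marino and Oyelaran all have date first elected to the board 28 Nov 1996, so the next rule applies.
Among Ferreira, Marino and Oyelaran, alphabetically by surname: Ferreira before Marino before Oyelaran.
Johansson and Moreau both have date first elected to the board 28 May 2022, so the next rule applies.
Among Johansson and Moreau, alphabetically by surname: Johansson before Moreau.
Brennan and Horvat are each a founding director, so the next rule applies.
Brennan and Horvat both have date first elected to the board 24 Mar 2011, so the next rule applies.
Among Brennan and Horvat, alphabetically by surname: Brennan before Horvat.
Order: Ferreira, Marino, Oyelaran, Johansson, Moreau, Brennan, Horvat, Varga.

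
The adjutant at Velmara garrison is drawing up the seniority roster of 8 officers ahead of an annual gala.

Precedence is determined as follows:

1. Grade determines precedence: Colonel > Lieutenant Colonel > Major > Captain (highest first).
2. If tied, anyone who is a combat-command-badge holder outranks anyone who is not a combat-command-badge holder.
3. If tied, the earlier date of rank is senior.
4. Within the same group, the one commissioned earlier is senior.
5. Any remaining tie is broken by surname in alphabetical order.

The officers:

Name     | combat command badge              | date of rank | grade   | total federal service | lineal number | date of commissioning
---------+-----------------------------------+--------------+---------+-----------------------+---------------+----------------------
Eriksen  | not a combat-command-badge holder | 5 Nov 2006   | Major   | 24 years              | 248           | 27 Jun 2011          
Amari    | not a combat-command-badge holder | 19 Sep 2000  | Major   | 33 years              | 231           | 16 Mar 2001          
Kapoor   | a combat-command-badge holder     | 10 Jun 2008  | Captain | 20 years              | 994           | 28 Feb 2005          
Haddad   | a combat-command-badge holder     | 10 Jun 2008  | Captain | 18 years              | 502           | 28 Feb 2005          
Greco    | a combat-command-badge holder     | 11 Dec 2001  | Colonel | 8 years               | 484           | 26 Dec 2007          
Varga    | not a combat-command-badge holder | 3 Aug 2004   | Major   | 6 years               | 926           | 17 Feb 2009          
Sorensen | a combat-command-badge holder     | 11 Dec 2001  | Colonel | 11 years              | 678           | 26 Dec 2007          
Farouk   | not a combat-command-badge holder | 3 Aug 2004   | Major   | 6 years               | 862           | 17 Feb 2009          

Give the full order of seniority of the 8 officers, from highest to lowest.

By grade: Greco and Sorensen (Colonel); then Amari, Farouk, Varga and Eriksen (Major); then Haddad and Kapoor (Captain).
Greco and Sorensen are each a combat-command-badge holder, so the next rule applies.
Greco and Sorensen both have date of rank 11 Dec 2001, so the next rule applies.
Greco and Sorensen both have date of commissioning 26 Dec 2007, so the next rule applies.
Among Greco and Sorensen, alphabetically by surname: Greco before Sorensen.
Amari, Farouk, Varga and Eriksen are each not a combat-command-badge holder, so the next rule applies.
Among Amari, Farouk, Varga and Eriksen, by date of rank (earlier first): Amari (19 Sep 2000) before Farouk and Varga (3 Aug 2004) before Eriksen (5 Nov 2006).
Farouk and Varga both have date of commissioning 17 Feb 2009, so the next rule applies.
Among Farouk and Varga, alphabetically by surname: Farouk before Varga.
Haddad and Kapoor are each a combat-command-badge holder, so the next rule applies.
Haddad and Kapoor both have date of rank 10 Jun 2008, so the next rule applies.
Haddad and Kapoor both have date of commissioning 28 Feb 2005, so the next rule applies.
Among Haddad and Kapoor, alphabetically by surname: Haddad before Kapoor.
Full order: Greco, Sorensen, Amari, Farouk, Varga, Eriksen, Haddad, Kapoor.

Greco, Sorensen, Amari, Farouk, Varga, Eriksen, Haddad, Kapoor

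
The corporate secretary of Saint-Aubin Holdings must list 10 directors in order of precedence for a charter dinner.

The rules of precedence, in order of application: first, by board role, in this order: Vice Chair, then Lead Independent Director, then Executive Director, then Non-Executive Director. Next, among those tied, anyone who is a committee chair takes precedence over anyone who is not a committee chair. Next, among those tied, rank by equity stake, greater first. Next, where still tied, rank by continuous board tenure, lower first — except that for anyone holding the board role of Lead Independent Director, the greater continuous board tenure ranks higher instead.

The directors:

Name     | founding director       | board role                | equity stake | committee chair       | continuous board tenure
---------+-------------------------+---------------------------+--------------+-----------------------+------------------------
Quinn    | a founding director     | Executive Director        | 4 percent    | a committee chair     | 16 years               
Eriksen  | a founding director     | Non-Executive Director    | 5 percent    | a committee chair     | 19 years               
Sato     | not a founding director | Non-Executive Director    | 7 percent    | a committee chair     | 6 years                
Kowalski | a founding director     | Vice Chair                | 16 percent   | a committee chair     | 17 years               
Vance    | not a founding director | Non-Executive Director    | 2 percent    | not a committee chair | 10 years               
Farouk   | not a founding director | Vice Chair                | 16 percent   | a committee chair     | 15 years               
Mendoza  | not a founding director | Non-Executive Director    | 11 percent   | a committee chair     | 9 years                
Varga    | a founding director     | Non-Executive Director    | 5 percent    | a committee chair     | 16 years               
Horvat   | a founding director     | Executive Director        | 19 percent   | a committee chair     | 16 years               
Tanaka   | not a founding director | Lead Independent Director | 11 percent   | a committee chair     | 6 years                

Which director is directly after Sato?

Varga

By board role: Farouk and Kowalski (Vice Chair); then Tanaka (Lead Independent Director); then Horvat and Quinn (Executive Director); then Mendoza, Sato, Varga, Eriksen and Vance (Non-Executive Director).
Farouk and Kowalski are each a committee chair, so the next rule applies.
Farouk and Kowalski both have equity stake 16 percent, so the next rule applies.
Among Farouk and Kowalski, by continuous board tenure (lower first): Farouk (15 years) before Kowalski (17 years).
Horvat and Quinn are each a committee chair, so the next rule applies.
Among Horvat and Quinn, by equity stake (higher first): Horvat (19 percent) before Quinn (4 percent).
Among Mendoza, Sato, Varga, Eriksen and Vance, a committee chair before not a committee chair: Mendoza, Sato, Varga and Eriksen (a committee chair) before Vance (not a committee chair).
Among Mendoza, Sato, Varga and Eriksen, by equity stake (higher first): Mendoza (11 percent) before Sato (7 percent) before Varga and Eriksen (5 percent).
Among Varga and Eriksen, by continuous board tenure (lower first): Varga (16 years) before Eriksen (19 years).
Order: Farouk, Kowalski, Tanaka, Horvat, Quinn, Mendoza, Sato, Varga, Eriksen, Vance.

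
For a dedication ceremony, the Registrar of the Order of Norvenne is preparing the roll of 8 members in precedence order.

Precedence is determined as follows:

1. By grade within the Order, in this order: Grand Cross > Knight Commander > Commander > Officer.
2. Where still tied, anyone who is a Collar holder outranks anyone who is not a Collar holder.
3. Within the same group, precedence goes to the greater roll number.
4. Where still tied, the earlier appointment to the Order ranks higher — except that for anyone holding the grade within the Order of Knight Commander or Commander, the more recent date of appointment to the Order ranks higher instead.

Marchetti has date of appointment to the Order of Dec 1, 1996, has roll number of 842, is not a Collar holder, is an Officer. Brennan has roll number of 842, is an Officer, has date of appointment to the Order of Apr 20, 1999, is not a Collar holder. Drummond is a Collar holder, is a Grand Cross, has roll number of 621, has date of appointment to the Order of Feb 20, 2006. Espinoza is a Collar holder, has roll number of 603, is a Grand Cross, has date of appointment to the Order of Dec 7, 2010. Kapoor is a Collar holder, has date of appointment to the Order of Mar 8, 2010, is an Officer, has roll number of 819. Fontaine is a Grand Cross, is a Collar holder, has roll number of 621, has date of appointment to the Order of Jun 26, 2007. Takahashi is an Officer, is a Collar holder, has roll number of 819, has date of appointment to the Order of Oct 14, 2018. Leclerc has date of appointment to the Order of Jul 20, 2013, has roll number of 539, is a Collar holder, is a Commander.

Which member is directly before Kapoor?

Leclerc

By grade within the Order: Drummond, Fontaine and Espinoza (Grand Cross); then Leclerc (Commander); then Kapoor, Takahashi, Marchetti and Brennan (Officer).
Drummond, Fontaine and Espinoza are each a Collar holder, so the next rule applies.
Among Drummond, Fontaine and Espinoza, by roll number (higher first): Drummond and Fontaine (621) before Espinoza (603).
Among Drummond and Fontaine, by date of appointment to the Order (earlier first): Drummond (Feb 20, 2006) before Fontaine (Jun 26, 2007).
Among Kapoor, Takahashi, Marchetti and Brennan, a Collar holder before not a Collar holder: Kapoor and Takahashi (a Collar holder) before Marchetti and Brennan (not a Collar holder).
Kapoor and Takahashi both have roll number 819, so the next rule applies.
Among Kapoor and Takahashi, by date of appointment to the Order (earlier first): Kapoor (Mar 8, 2010) before Takahashi (Oct 14, 2018).
Marchetti and Brennan both have roll number 842, so the next rule applies.
Among Marchetti and Brennan, by date of appointment to the Order (earlier first): Marchetti (Dec 1, 1996) before Brennan (Apr 20, 1999).
Order: Drummond, Fontaine, Espinoza, Leclerc, Kapoor, Takahashi, Marchetti, Brennan.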